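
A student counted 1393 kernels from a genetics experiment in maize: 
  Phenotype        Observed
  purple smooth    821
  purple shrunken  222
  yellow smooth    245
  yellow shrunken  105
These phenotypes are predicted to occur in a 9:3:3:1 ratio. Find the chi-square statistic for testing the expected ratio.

12.367

The 9:3:3:1 ratio has 16 parts, so with N = 1393 the expected counts are:
  purple smooth: 1393 × 9/16 = 783.5625
  purple shrunken: 1393 × 3/16 = 261.1875
  yellow smooth: 1393 × 3/16 = 261.1875
  yellow shrunken: 1393 × 1/16 = 87.0625
χ² = Σ (O − E)² / E
  purple smooth: (821 − 783.5625)² / 783.5625 = 1.7887
  purple shrunken: (222 − 261.1875)² / 261.1875 = 5.8795
  yellow smooth: (245 − 261.1875)² / 261.1875 = 1.0032
  yellow shrunken: (105 − 87.0625)² / 87.0625 = 3.6957
χ² = 1.7887 + 5.8795 + 1.0032 + 3.6957 = 12.3671 ≈ 12.367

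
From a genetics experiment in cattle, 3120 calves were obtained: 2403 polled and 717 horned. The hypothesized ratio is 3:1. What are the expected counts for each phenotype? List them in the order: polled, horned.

Total ratio parts = 4. Expected numbers out of 3120:
  polled: 3120 × 3/4 = 2340
  horned: 3120 × 1/4 = 780

2340, 780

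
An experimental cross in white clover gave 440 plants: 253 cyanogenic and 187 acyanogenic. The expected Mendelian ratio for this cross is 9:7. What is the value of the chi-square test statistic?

0.279

Expected counts for N = 440 under a 9:7 ratio (total parts = 16):
  cyanogenic: 440 × 9/16 = 247.5
  acyanogenic: 440 × 7/16 = 192.5
χ² = Σ (O − E)² / E
  cyanogenic: (253 − 247.5)² / 247.5 = 0.1222
  acyanogenic: (187 − 192.5)² / 192.5 = 0.1571
χ² = 0.1222 + 0.1571 = 0.2793 ≈ 0.279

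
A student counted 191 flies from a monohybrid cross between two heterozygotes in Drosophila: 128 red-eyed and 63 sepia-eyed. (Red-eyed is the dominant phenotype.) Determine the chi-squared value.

6.494

For a monohybrid cross between heterozygotes with complete dominance, the expected phenotypic ratio is 3:1.
Under the 3:1 hypothesis (Σ ratio = 4, N = 191):
  red-eyed: 191 × 3/4 = 143.25
  sepia-eyed: 191 × 1/4 = 47.75
χ² = Σ (O − E)² / E
  red-eyed: (128 − 143.25)² / 143.25 = 1.6235
  sepia-eyed: (63 − 47.75)² / 47.75 = 4.8704
χ² = 1.6235 + 4.8704 = 6.4939 ≈ 6.494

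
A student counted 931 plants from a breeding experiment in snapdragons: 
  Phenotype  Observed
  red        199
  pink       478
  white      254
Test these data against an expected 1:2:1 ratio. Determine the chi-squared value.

7.170

Under the 1:2:1 hypothesis (Σ ratio = 4, N = 931):
  red: 931 × 1/4 = 232.75
  pink: 931 × 2/4 = 465.5
  white: 931 × 1/4 = 232.75
χ² = Σ (O − E)² / E
  red: (199 − 232.75)² / 232.75 = 4.8939
  pink: (478 − 465.5)² / 465.5 = 0.3357
  white: (254 − 232.75)² / 232.75 = 1.9401
χ² = 4.8939 + 0.3357 + 1.9401 = 7.1697 ≈ 7.170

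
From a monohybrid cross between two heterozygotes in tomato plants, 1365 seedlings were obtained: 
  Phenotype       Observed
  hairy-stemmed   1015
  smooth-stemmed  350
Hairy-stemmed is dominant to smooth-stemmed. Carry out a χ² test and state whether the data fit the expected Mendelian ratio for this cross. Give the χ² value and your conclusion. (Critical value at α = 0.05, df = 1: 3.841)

0.299; consistent

For a monohybrid cross between heterozygotes with complete dominance, the expected phenotypic ratio is 3:1.
The 3:1 ratio has 4 parts, so with N = 1365 the expected counts are:
  hairy-stemmed: 1365 × 3/4 = 1023.75
  smooth-stemmed: 1365 × 1/4 = 341.25
χ² = Σ (O − E)² / E
  hairy-stemmed: (1015 − 1023.75)² / 1023.75 = 0.0748
  smooth-stemmed: (350 − 341.25)² / 341.25 = 0.2244
χ² = 0.0748 + 0.2244 = 0.2992 ≈ 0.299
Degrees of freedom = 2 − 1 = 1; critical value at α = 0.05 is 3.841.
Since 0.299 < 3.841, we fail to reject the null hypothesis — the data are consistent with the 3:1 ratio.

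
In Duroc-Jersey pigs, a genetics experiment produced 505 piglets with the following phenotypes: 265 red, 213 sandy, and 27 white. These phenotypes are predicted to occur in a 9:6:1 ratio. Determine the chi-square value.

4.886

Under the 9:6:1 hypothesis (Σ ratio = 16, N = 505):
  red: 505 × 9/16 = 284.0625
  sandy: 505 × 6/16 = 189.375
  white: 505 × 1/16 = 31.5625
χ² = Σ (O − E)² / E
  red: (265 − 284.0625)² / 284.0625 = 1.2792
  sandy: (213 − 189.375)² / 189.375 = 2.9473
  white: (27 − 31.5625)² / 31.5625 = 0.6595
χ² = 1.2792 + 2.9473 + 0.6595 = 4.886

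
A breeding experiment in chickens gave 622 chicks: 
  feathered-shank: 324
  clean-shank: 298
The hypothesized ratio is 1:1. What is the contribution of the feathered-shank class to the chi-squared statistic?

0.543

Expected counts for N = 622 under a 1:1 ratio (total parts = 2):
  feathered-shank: 622 × 1/2 = 311
  clean-shank: 622 × 1/2 = 311
Contribution of feathered-shank: (324 − 311)² / 311 = 0.5434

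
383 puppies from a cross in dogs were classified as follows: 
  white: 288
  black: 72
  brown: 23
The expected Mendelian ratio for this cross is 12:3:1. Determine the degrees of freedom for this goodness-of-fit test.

A goodness-of-fit test with 3 phenotype classes has df = 3 − 1 = 2.

2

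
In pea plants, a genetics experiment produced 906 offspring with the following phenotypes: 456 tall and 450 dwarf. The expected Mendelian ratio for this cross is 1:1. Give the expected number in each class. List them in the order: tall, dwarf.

Expected counts for N = 906 under a 1:1 ratio (total parts = 2):
  tall: 906 × 1/2 = 453
  dwarf: 906 × 1/2 = 453

453, 453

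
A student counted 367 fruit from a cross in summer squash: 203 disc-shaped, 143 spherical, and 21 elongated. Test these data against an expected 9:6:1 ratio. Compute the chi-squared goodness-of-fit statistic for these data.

0.431

Under the 9:6:1 hypothesis (Σ ratio = 16, N = 367):
  disc-shaped: 367 × 9/16 = 206.4375
  spherical: 367 × 6/16 = 137.625
  elongated: 367 × 1/16 = 22.9375
χ² = Σ (O − E)² / E
  disc-shaped: (203 − 206.4375)² / 206.4375 = 0.0572
  spherical: (143 − 137.625)² / 137.625 = 0.2099
  elongated: (21 − 22.9375)² / 22.9375 = 0.1637
χ² = 0.0572 + 0.2099 + 0.1637 = 0.4308 ≈ 0.431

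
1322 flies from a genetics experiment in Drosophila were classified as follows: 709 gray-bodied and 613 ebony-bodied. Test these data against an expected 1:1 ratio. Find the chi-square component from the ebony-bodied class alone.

Total ratio parts = 2. Expected numbers out of 1322:
  gray-bodied: 1322 × 1/2 = 661
  ebony-bodied: 1322 × 1/2 = 661
Contribution of ebony-bodied: (613 − 661)² / 661 = 3.4856

3.486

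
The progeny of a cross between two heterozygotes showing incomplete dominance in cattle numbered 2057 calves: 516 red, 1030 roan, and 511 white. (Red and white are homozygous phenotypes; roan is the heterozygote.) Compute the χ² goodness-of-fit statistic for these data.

0.029

With incomplete dominance, a heterozygote × heterozygote cross gives a 1:2:1 phenotypic ratio.
Total ratio parts = 4. Expected numbers out of 2057:
  red: 2057 × 1/4 = 514.25
  roan: 2057 × 2/4 = 1028.5
  white: 2057 × 1/4 = 514.25
χ² = Σ (O − E)² / E
  red: (516 − 514.25)² / 514.25 = 0.0060
  roan: (1030 − 1028.5)² / 1028.5 = 0.0022
  white: (511 − 514.25)² / 514.25 = 0.0205
χ² = 0.0060 + 0.0022 + 0.0205 = 0.0287 ≈ 0.029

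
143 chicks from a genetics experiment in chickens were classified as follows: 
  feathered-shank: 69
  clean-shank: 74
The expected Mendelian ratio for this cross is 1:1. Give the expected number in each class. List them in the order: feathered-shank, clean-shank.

The 1:1 ratio has 2 parts, so with N = 143 the expected counts are:
  feathered-shank: 143 × 1/2 = 71.5
  clean-shank: 143 × 1/2 = 71.5

71.5, 71.5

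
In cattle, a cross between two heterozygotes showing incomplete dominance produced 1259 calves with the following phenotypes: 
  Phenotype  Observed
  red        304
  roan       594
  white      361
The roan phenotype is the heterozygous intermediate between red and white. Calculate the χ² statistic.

With incomplete dominance, a heterozygote × heterozygote cross gives a 1:2:1 phenotypic ratio.
The 1:2:1 ratio has 4 parts, so with N = 1259 the expected counts are:
  red: 1259 × 1/4 = 314.75
  roan: 1259 × 2/4 = 629.5
  white: 1259 × 1/4 = 314.75
χ² = Σ (O − E)² / E
  red: (304 − 314.75)² / 314.75 = 0.3672
  roan: (594 − 629.5)² / 629.5 = 2.0020
  white: (361 − 314.75)² / 314.75 = 6.7961
χ² = 0.3672 + 2.0020 + 6.7961 = 9.1653 ≈ 9.165

9.165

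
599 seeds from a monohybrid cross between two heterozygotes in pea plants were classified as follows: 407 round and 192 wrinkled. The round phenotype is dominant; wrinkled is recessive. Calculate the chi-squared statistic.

For a monohybrid cross between heterozygotes with complete dominance, the expected phenotypic ratio is 3:1.
Under the 3:1 hypothesis (Σ ratio = 4, N = 599):
  round: 599 × 3/4 = 449.25
  wrinkled: 599 × 1/4 = 149.75
χ² = Σ (O − E)² / E
  round: (407 − 449.25)² / 449.25 = 3.9734
  wrinkled: (192 − 149.75)² / 149.75 = 11.9203
χ² = 3.9734 + 11.9203 = 15.8937 ≈ 15.894

15.894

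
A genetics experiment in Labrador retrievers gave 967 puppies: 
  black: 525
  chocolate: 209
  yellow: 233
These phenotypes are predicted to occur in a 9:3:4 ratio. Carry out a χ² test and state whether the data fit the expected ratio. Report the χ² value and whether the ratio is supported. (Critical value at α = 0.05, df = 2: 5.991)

5.204; consistent

Under the 9:3:4 hypothesis (Σ ratio = 16, N = 967):
  black: 967 × 9/16 = 543.9375
  chocolate: 967 × 3/16 = 181.3125
  yellow: 967 × 4/16 = 241.75
χ² = Σ (O − E)² / E
  black: (525 − 543.9375)² / 543.9375 = 0.6593
  chocolate: (209 − 181.3125)² / 181.3125 = 4.2280
  yellow: (233 − 241.75)² / 241.75 = 0.3167
χ² = 0.6593 + 4.2280 + 0.3167 = 5.204
Degrees of freedom = 3 − 1 = 2; critical value at α = 0.05 is 5.991.
Since 5.204 < 5.991, we fail to reject the null hypothesis — the data are consistent with the 9:3:4 ratio.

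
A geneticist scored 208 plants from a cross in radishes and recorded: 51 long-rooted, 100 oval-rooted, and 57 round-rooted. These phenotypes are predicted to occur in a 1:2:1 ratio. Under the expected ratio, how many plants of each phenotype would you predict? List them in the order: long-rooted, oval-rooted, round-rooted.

52, 104, 52

Total ratio parts = 4. Expected numbers out of 208:
  long-rooted: 208 × 1/4 = 52
  oval-rooted: 208 × 2/4 = 104
  round-rooted: 208 × 1/4 = 52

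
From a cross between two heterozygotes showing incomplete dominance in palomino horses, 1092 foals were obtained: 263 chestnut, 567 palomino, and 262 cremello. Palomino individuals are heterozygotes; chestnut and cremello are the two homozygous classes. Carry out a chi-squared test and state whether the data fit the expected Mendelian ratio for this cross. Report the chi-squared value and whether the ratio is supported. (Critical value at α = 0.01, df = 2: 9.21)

With incomplete dominance, a heterozygote × heterozygote cross gives a 1:2:1 phenotypic ratio.
The 1:2:1 ratio has 4 parts, so with N = 1092 the expected counts are:
  chestnut: 1092 × 1/4 = 273
  palomino: 1092 × 2/4 = 546
  cremello: 1092 × 1/4 = 273
χ² = Σ (O − E)² / E
  chestnut: (263 − 273)² / 273 = 0.3663
  palomino: (567 − 546)² / 546 = 0.8077
  cremello: (262 − 273)² / 273 = 0.4432
χ² = 0.3663 + 0.8077 + 0.4432 = 1.6172 ≈ 1.617
Degrees of freedom = 3 − 1 = 2; critical value at α = 0.01 is 9.21.
Since 1.617 < 9.21, we fail to reject the null hypothesis — the data are consistent with the 1:2:1 ratio.

1.617; consistent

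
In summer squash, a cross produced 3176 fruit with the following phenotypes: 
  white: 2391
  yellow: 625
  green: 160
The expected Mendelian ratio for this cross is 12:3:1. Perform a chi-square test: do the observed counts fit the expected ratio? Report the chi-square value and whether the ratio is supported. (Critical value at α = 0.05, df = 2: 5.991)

8.963; not consistent

Expected counts for N = 3176 under a 12:3:1 ratio (total parts = 16):
  white: 3176 × 12/16 = 2382
  yellow: 3176 × 3/16 = 595.5
  green: 3176 × 1/16 = 198.5
χ² = Σ (O − E)² / E
  white: (2391 − 2382)² / 2382 = 0.0340
  yellow: (625 − 595.5)² / 595.5 = 1.4614
  green: (160 − 198.5)² / 198.5 = 7.4673
χ² = 0.0340 + 1.4614 + 7.4673 = 8.9627 ≈ 8.963
Degrees of freedom = 3 − 1 = 2; critical value at α = 0.05 is 5.991.
Since 8.963 > 5.991, we reject the null hypothesis — the data do not fit the 12:3:1 ratio.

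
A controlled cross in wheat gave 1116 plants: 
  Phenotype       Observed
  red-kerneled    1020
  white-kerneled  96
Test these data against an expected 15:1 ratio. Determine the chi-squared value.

10.538

Expected counts for N = 1116 under a 15:1 ratio (total parts = 16):
  red-kerneled: 1116 × 15/16 = 1046.25
  white-kerneled: 1116 × 1/16 = 69.75
χ² = Σ (O − E)² / E
  red-kerneled: (1020 − 1046.25)² / 1046.25 = 0.6586
  white-kerneled: (96 − 69.75)² / 69.75 = 9.8790
χ² = 0.6586 + 9.8790 = 10.5376 ≈ 10.538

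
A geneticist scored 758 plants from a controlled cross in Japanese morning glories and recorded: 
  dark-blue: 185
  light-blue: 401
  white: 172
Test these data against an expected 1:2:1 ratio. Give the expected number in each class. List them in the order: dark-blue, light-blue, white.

Total ratio parts = 4. Expected numbers out of 758:
  dark-blue: 758 × 1/4 = 189.5
  light-blue: 758 × 2/4 = 379
  white: 758 × 1/4 = 189.5

189.5, 379, 189.5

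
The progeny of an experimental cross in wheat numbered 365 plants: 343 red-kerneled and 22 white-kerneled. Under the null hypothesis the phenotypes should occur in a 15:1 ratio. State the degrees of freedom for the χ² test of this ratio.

A goodness-of-fit test with 2 phenotype classes has df = 2 − 1 = 1.

1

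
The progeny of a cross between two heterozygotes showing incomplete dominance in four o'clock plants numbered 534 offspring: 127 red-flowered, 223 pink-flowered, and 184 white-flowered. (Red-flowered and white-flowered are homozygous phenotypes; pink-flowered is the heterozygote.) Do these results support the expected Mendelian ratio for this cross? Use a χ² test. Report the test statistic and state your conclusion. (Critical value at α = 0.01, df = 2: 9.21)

26.670; not consistent

With incomplete dominance, a heterozygote × heterozygote cross gives a 1:2:1 phenotypic ratio.
Expected counts for N = 534 under a 1:2:1 ratio (total parts = 4):
  red-flowered: 534 × 1/4 = 133.5
  pink-flowered: 534 × 2/4 = 267
  white-flowered: 534 × 1/4 = 133.5
χ² = Σ (O − E)² / E
  red-flowered: (127 − 133.5)² / 133.5 = 0.3165
  pink-flowered: (223 − 267)² / 267 = 7.2509
  white-flowered: (184 − 133.5)² / 133.5 = 19.1030
χ² = 0.3165 + 7.2509 + 19.1030 = 26.6704 ≈ 26.670
Degrees of freedom = 3 − 1 = 2; critical value at α = 0.01 is 9.21.
Since 26.670 > 9.21, we reject the null hypothesis — the data do not fit the 1:2:1 ratio.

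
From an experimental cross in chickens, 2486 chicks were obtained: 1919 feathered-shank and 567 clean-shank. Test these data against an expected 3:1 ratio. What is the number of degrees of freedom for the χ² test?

1

A goodness-of-fit test with 2 phenotype classes has df = 2 − 1 = 1.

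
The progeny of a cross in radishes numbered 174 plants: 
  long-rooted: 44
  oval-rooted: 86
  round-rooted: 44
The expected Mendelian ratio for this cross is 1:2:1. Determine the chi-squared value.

0.023

The 1:2:1 ratio has 4 parts, so with N = 174 the expected counts are:
  long-rooted: 174 × 1/4 = 43.5
  oval-rooted: 174 × 2/4 = 87
  round-rooted: 174 × 1/4 = 43.5
χ² = Σ (O − E)² / E
  long-rooted: (44 − 43.5)² / 43.5 = 0.0057
  oval-rooted: (86 − 87)² / 87 = 0.0115
  round-rooted: (44 − 43.5)² / 43.5 = 0.0057
χ² = 0.0057 + 0.0115 + 0.0057 = 0.0229 ≈ 0.023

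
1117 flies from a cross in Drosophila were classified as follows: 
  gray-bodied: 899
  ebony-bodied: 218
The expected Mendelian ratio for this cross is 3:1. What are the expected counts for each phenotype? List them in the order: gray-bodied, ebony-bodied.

Total ratio parts = 4. Expected numbers out of 1117:
  gray-bodied: 1117 × 3/4 = 837.75
  ebony-bodied: 1117 × 1/4 = 279.25

837.75, 279.25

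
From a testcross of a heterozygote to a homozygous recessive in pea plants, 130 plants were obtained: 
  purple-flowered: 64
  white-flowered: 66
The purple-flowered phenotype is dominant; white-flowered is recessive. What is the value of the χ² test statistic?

A testcross of a heterozygote (Aa × aa) gives a 1:1 phenotypic ratio.
The 1:1 ratio has 2 parts, so with N = 130 the expected counts are:
  purple-flowered: 130 × 1/2 = 65
  white-flowered: 130 × 1/2 = 65
χ² = Σ (O − E)² / E
  purple-flowered: (64 − 65)² / 65 = 0.0154
  white-flowered: (66 − 65)² / 65 = 0.0154
χ² = 0.0154 + 0.0154 = 0.0308 ≈ 0.031

0.031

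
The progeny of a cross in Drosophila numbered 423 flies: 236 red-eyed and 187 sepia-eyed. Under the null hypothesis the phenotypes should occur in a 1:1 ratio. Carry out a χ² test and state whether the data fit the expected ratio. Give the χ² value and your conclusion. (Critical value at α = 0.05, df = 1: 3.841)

5.676; not consistent

Total ratio parts = 2. Expected numbers out of 423:
  red-eyed: 423 × 1/2 = 211.5
  sepia-eyed: 423 × 1/2 = 211.5
χ² = Σ (O − E)² / E
  red-eyed: (236 − 211.5)² / 211.5 = 2.8381
  sepia-eyed: (187 − 211.5)² / 211.5 = 2.8381
χ² = 2.8381 + 2.8381 = 5.6762 ≈ 5.676
Degrees of freedom = 2 − 1 = 1; critical value at α = 0.05 is 3.841.
Since 5.676 > 3.841, we reject the null hypothesis — the data do not fit the 1:1 ratio.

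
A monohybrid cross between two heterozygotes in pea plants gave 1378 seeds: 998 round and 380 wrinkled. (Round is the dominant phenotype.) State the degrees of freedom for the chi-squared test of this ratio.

For a monohybrid cross between heterozygotes with complete dominance, the expected phenotypic ratio is 3:1.
A goodness-of-fit test with 2 phenotype classes has df = 2 − 1 = 1.

1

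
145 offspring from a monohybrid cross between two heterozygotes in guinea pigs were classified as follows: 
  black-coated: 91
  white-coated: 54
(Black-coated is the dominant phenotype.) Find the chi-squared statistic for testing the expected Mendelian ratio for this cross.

For a monohybrid cross between heterozygotes with complete dominance, the expected phenotypic ratio is 3:1.
The 3:1 ratio has 4 parts, so with N = 145 the expected counts are:
  black-coated: 145 × 3/4 = 108.75
  white-coated: 145 × 1/4 = 36.25
χ² = Σ (O − E)² / E
  black-coated: (91 − 108.75)² / 108.75 = 2.8971
  white-coated: (54 − 36.25)² / 36.25 = 8.6914
χ² = 2.8971 + 8.6914 = 11.5885 ≈ 11.589

11.589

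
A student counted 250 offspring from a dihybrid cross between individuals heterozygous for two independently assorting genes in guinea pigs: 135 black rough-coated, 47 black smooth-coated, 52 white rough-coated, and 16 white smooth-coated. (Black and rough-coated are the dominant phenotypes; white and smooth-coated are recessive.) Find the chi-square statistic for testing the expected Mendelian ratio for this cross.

A dihybrid F₂ with independent assortment and complete dominance at both loci gives a 9:3:3:1 phenotypic ratio.
Total ratio parts = 16. Expected numbers out of 250:
  black rough-coated: 250 × 9/16 = 140.625
  black smooth-coated: 250 × 3/16 = 46.875
  white rough-coated: 250 × 3/16 = 46.875
  white smooth-coated: 250 × 1/16 = 15.625
χ² = Σ (O − E)² / E
  black rough-coated: (135 − 140.625)² / 140.625 = 0.2250
  black smooth-coated: (47 − 46.875)² / 46.875 = 0.0003
  white rough-coated: (52 − 46.875)² / 46.875 = 0.5603
  white smooth-coated: (16 − 15.625)² / 15.625 = 0.0090
χ² = 0.2250 + 0.0003 + 0.5603 + 0.0090 = 0.7946 ≈ 0.795

0.795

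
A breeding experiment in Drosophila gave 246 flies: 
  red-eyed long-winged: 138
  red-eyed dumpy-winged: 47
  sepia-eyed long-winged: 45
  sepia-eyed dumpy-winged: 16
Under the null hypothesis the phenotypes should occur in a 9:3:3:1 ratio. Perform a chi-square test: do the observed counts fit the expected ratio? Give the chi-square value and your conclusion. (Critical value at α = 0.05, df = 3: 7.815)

Expected counts for N = 246 under a 9:3:3:1 ratio (total parts = 16):
  red-eyed long-winged: 246 × 9/16 = 138.375
  red-eyed dumpy-winged: 246 × 3/16 = 46.125
  sepia-eyed long-winged: 246 × 3/16 = 46.125
  sepia-eyed dumpy-winged: 246 × 1/16 = 15.375
χ² = Σ (O − E)² / E
  red-eyed long-winged: (138 − 138.375)² / 138.375 = 0.0010
  red-eyed dumpy-winged: (47 − 46.125)² / 46.125 = 0.0166
  sepia-eyed long-winged: (45 − 46.125)² / 46.125 = 0.0274
  sepia-eyed dumpy-winged: (16 − 15.375)² / 15.375 = 0.0254
χ² = 0.0010 + 0.0166 + 0.0274 + 0.0254 = 0.0704 ≈ 0.070
Degrees of freedom = 4 − 1 = 3; critical value at α = 0.05 is 7.815.
Since 0.070 < 7.815, we fail to reject the null hypothesis — the data are consistent with the 9:3:3:1 ratio.

0.070; consistent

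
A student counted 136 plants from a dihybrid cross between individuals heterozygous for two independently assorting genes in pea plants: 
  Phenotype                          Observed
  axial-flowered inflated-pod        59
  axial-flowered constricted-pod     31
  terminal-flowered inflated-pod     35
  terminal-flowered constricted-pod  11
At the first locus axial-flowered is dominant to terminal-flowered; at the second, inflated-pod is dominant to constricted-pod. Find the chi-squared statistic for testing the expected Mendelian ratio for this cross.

A dihybrid F₂ with independent assortment and complete dominance at both loci gives a 9:3:3:1 phenotypic ratio.
Under the 9:3:3:1 hypothesis (Σ ratio = 16, N = 136):
  axial-flowered inflated-pod: 136 × 9/16 = 76.5
  axial-flowered constricted-pod: 136 × 3/16 = 25.5
  terminal-flowered inflated-pod: 136 × 3/16 = 25.5
  terminal-flowered constricted-pod: 136 × 1/16 = 8.5
χ² = Σ (O − E)² / E
  axial-flowered inflated-pod: (59 − 76.5)² / 76.5 = 4.0033
  axial-flowered constricted-pod: (31 − 25.5)² / 25.5 = 1.1863
  terminal-flowered inflated-pod: (35 − 25.5)² / 25.5 = 3.5392
  terminal-flowered constricted-pod: (11 − 8.5)² / 8.5 = 0.7353
χ² = 4.0033 + 1.1863 + 3.5392 + 0.7353 = 9.4641 ≈ 9.464

9.464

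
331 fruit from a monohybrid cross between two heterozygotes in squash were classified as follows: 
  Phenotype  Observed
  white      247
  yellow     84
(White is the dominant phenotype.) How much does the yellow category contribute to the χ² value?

0.019

For a monohybrid cross between heterozygotes with complete dominance, the expected phenotypic ratio is 3:1.
The 3:1 ratio has 4 parts, so with N = 331 the expected counts are:
  white: 331 × 3/4 = 248.25
  yellow: 331 × 1/4 = 82.75
Contribution of yellow: (84 − 82.75)² / 82.75 = 0.0189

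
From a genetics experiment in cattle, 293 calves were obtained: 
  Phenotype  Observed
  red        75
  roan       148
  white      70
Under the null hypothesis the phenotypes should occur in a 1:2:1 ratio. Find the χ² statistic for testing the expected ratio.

Total ratio parts = 4. Expected numbers out of 293:
  red: 293 × 1/4 = 73.25
  roan: 293 × 2/4 = 146.5
  white: 293 × 1/4 = 73.25
χ² = Σ (O − E)² / E
  red: (75 − 73.25)² / 73.25 = 0.0418
  roan: (148 − 146.5)² / 146.5 = 0.0154
  white: (70 − 73.25)² / 73.25 = 0.1442
χ² = 0.0418 + 0.0154 + 0.1442 = 0.2014 ≈ 0.201

0.201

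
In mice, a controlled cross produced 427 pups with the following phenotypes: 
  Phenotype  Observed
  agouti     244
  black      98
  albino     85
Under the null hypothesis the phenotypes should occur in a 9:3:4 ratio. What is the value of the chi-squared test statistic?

Total ratio parts = 16. Expected numbers out of 427:
  agouti: 427 × 9/16 = 240.1875
  black: 427 × 3/16 = 80.0625
  albino: 427 × 4/16 = 106.75
χ² = Σ (O − E)² / E
  agouti: (244 − 240.1875)² / 240.1875 = 0.0605
  black: (98 − 80.0625)² / 80.0625 = 4.0188
  albino: (85 − 106.75)² / 106.75 = 4.4315
χ² = 0.0605 + 4.0188 + 4.4315 = 8.5108 ≈ 8.511

8.511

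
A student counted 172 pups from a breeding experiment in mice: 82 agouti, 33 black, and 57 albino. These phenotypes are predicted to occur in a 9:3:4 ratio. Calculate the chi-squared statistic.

Expected counts for N = 172 under a 9:3:4 ratio (total parts = 16):
  agouti: 172 × 9/16 = 96.75
  black: 172 × 3/16 = 32.25
  albino: 172 × 4/16 = 43
χ² = Σ (O − E)² / E
  agouti: (82 − 96.75)² / 96.75 = 2.2487
  black: (33 − 32.25)² / 32.25 = 0.0174
  albino: (57 − 43)² / 43 = 4.5581
χ² = 2.2487 + 0.0174 + 4.5581 = 6.8242 ≈ 6.824

6.824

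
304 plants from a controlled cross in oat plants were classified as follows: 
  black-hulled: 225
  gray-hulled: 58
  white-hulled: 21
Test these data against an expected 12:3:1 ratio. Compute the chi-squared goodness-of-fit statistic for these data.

The 12:3:1 ratio has 16 parts, so with N = 304 the expected counts are:
  black-hulled: 304 × 12/16 = 228
  gray-hulled: 304 × 3/16 = 57
  white-hulled: 304 × 1/16 = 19
χ² = Σ (O − E)² / E
  black-hulled: (225 − 228)² / 228 = 0.0395
  gray-hulled: (58 − 57)² / 57 = 0.0175
  white-hulled: (21 − 19)² / 19 = 0.2105
χ² = 0.0395 + 0.0175 + 0.2105 = 0.2675 ≈ 0.268

0.268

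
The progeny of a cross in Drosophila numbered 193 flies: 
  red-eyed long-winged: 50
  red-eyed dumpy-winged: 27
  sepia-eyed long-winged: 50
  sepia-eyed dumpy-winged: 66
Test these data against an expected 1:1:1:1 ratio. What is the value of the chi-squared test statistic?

16.016

Under the 1:1:1:1 hypothesis (Σ ratio = 4, N = 193):
  red-eyed long-winged: 193 × 1/4 = 48.25
  red-eyed dumpy-winged: 193 × 1/4 = 48.25
  sepia-eyed long-winged: 193 × 1/4 = 48.25
  sepia-eyed dumpy-winged: 193 × 1/4 = 48.25
χ² = Σ (O − E)² / E
  red-eyed long-winged: (50 − 48.25)² / 48.25 = 0.0635
  red-eyed dumpy-winged: (27 − 48.25)² / 48.25 = 9.3588
  sepia-eyed long-winged: (50 − 48.25)² / 48.25 = 0.0635
  sepia-eyed dumpy-winged: (66 − 48.25)² / 48.25 = 6.5298
χ² = 0.0635 + 9.3588 + 0.0635 + 6.5298 = 16.0156 ≈ 16.016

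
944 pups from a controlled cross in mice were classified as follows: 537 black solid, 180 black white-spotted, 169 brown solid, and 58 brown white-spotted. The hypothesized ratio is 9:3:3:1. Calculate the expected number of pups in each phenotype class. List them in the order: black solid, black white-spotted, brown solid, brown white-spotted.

531, 177, 177, 59

Under the 9:3:3:1 hypothesis (Σ ratio = 16, N = 944):
  black solid: 944 × 9/16 = 531
  black white-spotted: 944 × 3/16 = 177
  brown solid: 944 × 3/16 = 177
  brown white-spotted: 944 × 1/16 = 59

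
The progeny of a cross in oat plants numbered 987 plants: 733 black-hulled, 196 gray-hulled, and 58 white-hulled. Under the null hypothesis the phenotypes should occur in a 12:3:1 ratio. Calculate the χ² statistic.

Total ratio parts = 16. Expected numbers out of 987:
  black-hulled: 987 × 12/16 = 740.25
  gray-hulled: 987 × 3/16 = 185.0625
  white-hulled: 987 × 1/16 = 61.6875
χ² = Σ (O − E)² / E
  black-hulled: (733 − 740.25)² / 740.25 = 0.0710
  gray-hulled: (196 − 185.0625)² / 185.0625 = 0.6464
  white-hulled: (58 − 61.6875)² / 61.6875 = 0.2204
χ² = 0.0710 + 0.6464 + 0.2204 = 0.9378 ≈ 0.938

0.938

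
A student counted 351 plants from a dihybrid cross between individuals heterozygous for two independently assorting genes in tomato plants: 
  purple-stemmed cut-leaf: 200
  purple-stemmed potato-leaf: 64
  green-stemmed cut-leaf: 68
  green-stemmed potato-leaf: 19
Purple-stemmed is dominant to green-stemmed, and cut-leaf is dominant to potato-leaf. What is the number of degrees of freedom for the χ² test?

A dihybrid F₂ with independent assortment and complete dominance at both loci gives a 9:3:3:1 phenotypic ratio.
A goodness-of-fit test with 4 phenotype classes has df = 4 − 1 = 3.

3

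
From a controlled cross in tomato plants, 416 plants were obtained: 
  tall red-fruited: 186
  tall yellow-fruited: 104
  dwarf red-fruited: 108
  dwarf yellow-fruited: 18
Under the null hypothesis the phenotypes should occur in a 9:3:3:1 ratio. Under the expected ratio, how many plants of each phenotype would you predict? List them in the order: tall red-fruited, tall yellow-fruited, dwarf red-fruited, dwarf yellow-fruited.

The 9:3:3:1 ratio has 16 parts, so with N = 416 the expected counts are:
  tall red-fruited: 416 × 9/16 = 234
  tall yellow-fruited: 416 × 3/16 = 78
  dwarf red-fruited: 416 × 3/16 = 78
  dwarf yellow-fruited: 416 × 1/16 = 26

234, 78, 78, 26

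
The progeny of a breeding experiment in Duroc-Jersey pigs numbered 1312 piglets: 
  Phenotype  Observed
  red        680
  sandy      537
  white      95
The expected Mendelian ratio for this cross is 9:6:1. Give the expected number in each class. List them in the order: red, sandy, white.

Total ratio parts = 16. Expected numbers out of 1312:
  red: 1312 × 9/16 = 738
  sandy: 1312 × 6/16 = 492
  white: 1312 × 1/16 = 82

738, 492, 82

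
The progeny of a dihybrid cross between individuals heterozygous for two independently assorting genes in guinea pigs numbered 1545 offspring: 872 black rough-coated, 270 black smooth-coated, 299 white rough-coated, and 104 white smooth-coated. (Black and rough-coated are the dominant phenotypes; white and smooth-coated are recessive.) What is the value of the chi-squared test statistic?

A dihybrid F₂ with independent assortment and complete dominance at both loci gives a 9:3:3:1 phenotypic ratio.
The 9:3:3:1 ratio has 16 parts, so with N = 1545 the expected counts are:
  black rough-coated: 1545 × 9/16 = 869.0625
  black smooth-coated: 1545 × 3/16 = 289.6875
  white rough-coated: 1545 × 3/16 = 289.6875
  white smooth-coated: 1545 × 1/16 = 96.5625
χ² = Σ (O − E)² / E
  black rough-coated: (872 − 869.0625)² / 869.0625 = 0.0099
  black smooth-coated: (270 − 289.6875)² / 289.6875 = 1.3380
  white rough-coated: (299 − 289.6875)² / 289.6875 = 0.2994
  white smooth-coated: (104 − 96.5625)² / 96.5625 = 0.5729
χ² = 0.0099 + 1.3380 + 0.2994 + 0.5729 = 2.2202 ≈ 2.220

2.220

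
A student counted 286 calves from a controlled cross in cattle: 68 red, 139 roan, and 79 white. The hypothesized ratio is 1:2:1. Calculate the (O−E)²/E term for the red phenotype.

The 1:2:1 ratio has 4 parts, so with N = 286 the expected counts are:
  red: 286 × 1/4 = 71.5
  roan: 286 × 2/4 = 143
  white: 286 × 1/4 = 71.5
Contribution of red: (68 − 71.5)² / 71.5 = 0.1713

0.171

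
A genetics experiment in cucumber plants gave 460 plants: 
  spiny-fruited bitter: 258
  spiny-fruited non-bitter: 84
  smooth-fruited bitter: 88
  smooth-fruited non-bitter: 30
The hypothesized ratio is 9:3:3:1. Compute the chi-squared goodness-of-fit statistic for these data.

0.151

Total ratio parts = 16. Expected numbers out of 460:
  spiny-fruited bitter: 460 × 9/16 = 258.75
  spiny-fruited non-bitter: 460 × 3/16 = 86.25
  smooth-fruited bitter: 460 × 3/16 = 86.25
  smooth-fruited non-bitter: 460 × 1/16 = 28.75
χ² = Σ (O − E)² / E
  spiny-fruited bitter: (258 − 258.75)² / 258.75 = 0.0022
  spiny-fruited non-bitter: (84 − 86.25)² / 86.25 = 0.0587
  smooth-fruited bitter: (88 − 86.25)² / 86.25 = 0.0355
  smooth-fruited non-bitter: (30 − 28.75)² / 28.75 = 0.0543
χ² = 0.0022 + 0.0587 + 0.0355 + 0.0543 = 0.1507 ≈ 0.151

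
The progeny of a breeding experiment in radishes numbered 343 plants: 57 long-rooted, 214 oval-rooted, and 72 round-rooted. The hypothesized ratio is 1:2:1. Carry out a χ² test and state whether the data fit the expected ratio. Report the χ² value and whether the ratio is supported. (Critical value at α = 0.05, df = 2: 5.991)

22.376; not consistent

The 1:2:1 ratio has 4 parts, so with N = 343 the expected counts are:
  long-rooted: 343 × 1/4 = 85.75
  oval-rooted: 343 × 2/4 = 171.5
  round-rooted: 343 × 1/4 = 85.75
χ² = Σ (O − E)² / E
  long-rooted: (57 − 85.75)² / 85.75 = 9.6392
  oval-rooted: (214 − 171.5)² / 171.5 = 10.5321
  round-rooted: (72 − 85.75)² / 85.75 = 2.2048
χ² = 9.6392 + 10.5321 + 2.2048 = 22.3761 ≈ 22.376
Degrees of freedom = 3 − 1 = 2; critical value at α = 0.05 is 5.991.
Since 22.376 > 5.991, we reject the null hypothesis — the data do not fit the 1:2:1 ratio.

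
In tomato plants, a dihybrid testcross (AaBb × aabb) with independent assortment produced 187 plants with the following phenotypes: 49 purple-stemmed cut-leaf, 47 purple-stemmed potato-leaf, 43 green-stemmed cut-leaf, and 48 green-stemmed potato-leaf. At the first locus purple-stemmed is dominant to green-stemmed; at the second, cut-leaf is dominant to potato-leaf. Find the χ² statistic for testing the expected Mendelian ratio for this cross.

0.444

A dihybrid testcross with independent assortment gives a 1:1:1:1 ratio.
The 1:1:1:1 ratio has 4 parts, so with N = 187 the expected counts are:
  purple-stemmed cut-leaf: 187 × 1/4 = 46.75
  purple-stemmed potato-leaf: 187 × 1/4 = 46.75
  green-stemmed cut-leaf: 187 × 1/4 = 46.75
  green-stemmed potato-leaf: 187 × 1/4 = 46.75
χ² = Σ (O − E)² / E
  purple-stemmed cut-leaf: (49 − 46.75)² / 46.75 = 0.1083
  purple-stemmed potato-leaf: (47 − 46.75)² / 46.75 = 0.0013
  green-stemmed cut-leaf: (43 − 46.75)² / 46.75 = 0.3008
  green-stemmed potato-leaf: (48 − 46.75)² / 46.75 = 0.0334
χ² = 0.1083 + 0.0013 + 0.3008 + 0.0334 = 0.4438 ≈ 0.444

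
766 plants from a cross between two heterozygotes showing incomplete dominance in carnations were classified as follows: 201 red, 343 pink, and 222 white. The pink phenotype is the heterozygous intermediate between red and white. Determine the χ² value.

With incomplete dominance, a heterozygote × heterozygote cross gives a 1:2:1 phenotypic ratio.
Under the 1:2:1 hypothesis (Σ ratio = 4, N = 766):
  red: 766 × 1/4 = 191.5
  pink: 766 × 2/4 = 383
  white: 766 × 1/4 = 191.5
χ² = Σ (O − E)² / E
  red: (201 − 191.5)² / 191.5 = 0.4713
  pink: (343 − 383)² / 383 = 4.1775
  white: (222 − 191.5)² / 191.5 = 4.8577
χ² = 0.4713 + 4.1775 + 4.8577 = 9.5065 ≈ 9.507

9.507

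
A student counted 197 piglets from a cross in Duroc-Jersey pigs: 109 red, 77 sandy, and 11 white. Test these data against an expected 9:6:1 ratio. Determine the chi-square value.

Total ratio parts = 16. Expected numbers out of 197:
  red: 197 × 9/16 = 110.8125
  sandy: 197 × 6/16 = 73.875
  white: 197 × 1/16 = 12.3125
χ² = Σ (O − E)² / E
  red: (109 − 110.8125)² / 110.8125 = 0.0296
  sandy: (77 − 73.875)² / 73.875 = 0.1322
  white: (11 − 12.3125)² / 12.3125 = 0.1399
χ² = 0.0296 + 0.1322 + 0.1399 = 0.3017 ≈ 0.302

0.302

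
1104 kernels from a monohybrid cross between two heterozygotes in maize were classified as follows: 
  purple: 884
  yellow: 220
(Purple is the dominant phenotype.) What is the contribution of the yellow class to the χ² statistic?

For a monohybrid cross between heterozygotes with complete dominance, the expected phenotypic ratio is 3:1.
Expected counts for N = 1104 under a 3:1 ratio (total parts = 4):
  purple: 1104 × 3/4 = 828
  yellow: 1104 × 1/4 = 276
Contribution of yellow: (220 − 276)² / 276 = 11.3623

11.362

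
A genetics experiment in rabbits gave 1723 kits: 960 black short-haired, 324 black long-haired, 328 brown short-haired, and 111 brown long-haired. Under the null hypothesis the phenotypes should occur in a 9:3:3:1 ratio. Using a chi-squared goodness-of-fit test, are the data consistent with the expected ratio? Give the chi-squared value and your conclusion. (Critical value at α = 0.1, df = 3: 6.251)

0.267; consistent

Expected counts for N = 1723 under a 9:3:3:1 ratio (total parts = 16):
  black short-haired: 1723 × 9/16 = 969.1875
  black long-haired: 1723 × 3/16 = 323.0625
  brown short-haired: 1723 × 3/16 = 323.0625
  brown long-haired: 1723 × 1/16 = 107.6875
χ² = Σ (O − E)² / E
  black short-haired: (960 − 969.1875)² / 969.1875 = 0.0871
  black long-haired: (324 − 323.0625)² / 323.0625 = 0.0027
  brown short-haired: (328 − 323.0625)² / 323.0625 = 0.0755
  brown long-haired: (111 − 107.6875)² / 107.6875 = 0.1019
χ² = 0.0871 + 0.0027 + 0.0755 + 0.1019 = 0.2672 ≈ 0.267
Degrees of freedom = 4 − 1 = 3; critical value at α = 0.1 is 6.251.
Since 0.267 < 6.251, we fail to reject the null hypothesis — the data are consistent with the 9:3:3:1 ratio.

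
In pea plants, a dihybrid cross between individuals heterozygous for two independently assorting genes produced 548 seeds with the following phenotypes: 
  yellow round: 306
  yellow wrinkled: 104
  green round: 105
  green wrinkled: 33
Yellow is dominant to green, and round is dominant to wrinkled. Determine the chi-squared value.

A dihybrid F₂ with independent assortment and complete dominance at both loci gives a 9:3:3:1 phenotypic ratio.
Expected counts for N = 548 under a 9:3:3:1 ratio (total parts = 16):
  yellow round: 548 × 9/16 = 308.25
  yellow wrinkled: 548 × 3/16 = 102.75
  green round: 548 × 3/16 = 102.75
  green wrinkled: 548 × 1/16 = 34.25
χ² = Σ (O − E)² / E
  yellow round: (306 − 308.25)² / 308.25 = 0.0164
  yellow wrinkled: (104 − 102.75)² / 102.75 = 0.0152
  green round: (105 − 102.75)² / 102.75 = 0.0493
  green wrinkled: (33 − 34.25)² / 34.25 = 0.0456
χ² = 0.0164 + 0.0152 + 0.0493 + 0.0456 = 0.1265 ≈ 0.127

0.127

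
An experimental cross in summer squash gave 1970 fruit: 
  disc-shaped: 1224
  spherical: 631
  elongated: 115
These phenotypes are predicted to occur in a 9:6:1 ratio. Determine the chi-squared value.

The 9:6:1 ratio has 16 parts, so with N = 1970 the expected counts are:
  disc-shaped: 1970 × 9/16 = 1108.125
  spherical: 1970 × 6/16 = 738.75
  elongated: 1970 × 1/16 = 123.125
χ² = Σ (O − E)² / E
  disc-shaped: (1224 − 1108.125)² / 1108.125 = 12.1169
  spherical: (631 − 738.75)² / 738.75 = 15.7158
  elongated: (115 − 123.125)² / 123.125 = 0.5362
χ² = 12.1169 + 15.7158 + 0.5362 = 28.3689 ≈ 28.369

28.369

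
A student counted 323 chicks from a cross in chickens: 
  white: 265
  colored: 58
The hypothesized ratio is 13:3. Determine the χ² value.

0.133

The 13:3 ratio has 16 parts, so with N = 323 the expected counts are:
  white: 323 × 13/16 = 262.4375
  colored: 323 × 3/16 = 60.5625
χ² = Σ (O − E)² / E
  white: (265 − 262.4375)² / 262.4375 = 0.0250
  colored: (58 − 60.5625)² / 60.5625 = 0.1084
χ² = 0.0250 + 0.1084 = 0.1334 ≈ 0.133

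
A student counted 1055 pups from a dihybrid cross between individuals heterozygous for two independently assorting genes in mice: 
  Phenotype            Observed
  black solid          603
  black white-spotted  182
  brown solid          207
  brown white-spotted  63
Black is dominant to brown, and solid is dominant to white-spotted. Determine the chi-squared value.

1.976

A dihybrid F₂ with independent assortment and complete dominance at both loci gives a 9:3:3:1 phenotypic ratio.
Under the 9:3:3:1 hypothesis (Σ ratio = 16, N = 1055):
  black solid: 1055 × 9/16 = 593.4375
  black white-spotted: 1055 × 3/16 = 197.8125
  brown solid: 1055 × 3/16 = 197.8125
  brown white-spotted: 1055 × 1/16 = 65.9375
χ² = Σ (O − E)² / E
  black solid: (603 − 593.4375)² / 593.4375 = 0.1541
  black white-spotted: (182 − 197.8125)² / 197.8125 = 1.2640
  brown solid: (207 − 197.8125)² / 197.8125 = 0.4267
  brown white-spotted: (63 − 65.9375)² / 65.9375 = 0.1309
χ² = 0.1541 + 1.2640 + 0.4267 + 0.1309 = 1.9757 ≈ 1.976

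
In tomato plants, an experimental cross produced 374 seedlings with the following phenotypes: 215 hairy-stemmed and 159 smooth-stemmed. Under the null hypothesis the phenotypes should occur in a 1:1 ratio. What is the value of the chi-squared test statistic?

Under the 1:1 hypothesis (Σ ratio = 2, N = 374):
  hairy-stemmed: 374 × 1/2 = 187
  smooth-stemmed: 374 × 1/2 = 187
χ² = Σ (O − E)² / E
  hairy-stemmed: (215 − 187)² / 187 = 4.1925
  smooth-stemmed: (159 − 187)² / 187 = 4.1925
χ² = 4.1925 + 4.1925 = 8.385

8.385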